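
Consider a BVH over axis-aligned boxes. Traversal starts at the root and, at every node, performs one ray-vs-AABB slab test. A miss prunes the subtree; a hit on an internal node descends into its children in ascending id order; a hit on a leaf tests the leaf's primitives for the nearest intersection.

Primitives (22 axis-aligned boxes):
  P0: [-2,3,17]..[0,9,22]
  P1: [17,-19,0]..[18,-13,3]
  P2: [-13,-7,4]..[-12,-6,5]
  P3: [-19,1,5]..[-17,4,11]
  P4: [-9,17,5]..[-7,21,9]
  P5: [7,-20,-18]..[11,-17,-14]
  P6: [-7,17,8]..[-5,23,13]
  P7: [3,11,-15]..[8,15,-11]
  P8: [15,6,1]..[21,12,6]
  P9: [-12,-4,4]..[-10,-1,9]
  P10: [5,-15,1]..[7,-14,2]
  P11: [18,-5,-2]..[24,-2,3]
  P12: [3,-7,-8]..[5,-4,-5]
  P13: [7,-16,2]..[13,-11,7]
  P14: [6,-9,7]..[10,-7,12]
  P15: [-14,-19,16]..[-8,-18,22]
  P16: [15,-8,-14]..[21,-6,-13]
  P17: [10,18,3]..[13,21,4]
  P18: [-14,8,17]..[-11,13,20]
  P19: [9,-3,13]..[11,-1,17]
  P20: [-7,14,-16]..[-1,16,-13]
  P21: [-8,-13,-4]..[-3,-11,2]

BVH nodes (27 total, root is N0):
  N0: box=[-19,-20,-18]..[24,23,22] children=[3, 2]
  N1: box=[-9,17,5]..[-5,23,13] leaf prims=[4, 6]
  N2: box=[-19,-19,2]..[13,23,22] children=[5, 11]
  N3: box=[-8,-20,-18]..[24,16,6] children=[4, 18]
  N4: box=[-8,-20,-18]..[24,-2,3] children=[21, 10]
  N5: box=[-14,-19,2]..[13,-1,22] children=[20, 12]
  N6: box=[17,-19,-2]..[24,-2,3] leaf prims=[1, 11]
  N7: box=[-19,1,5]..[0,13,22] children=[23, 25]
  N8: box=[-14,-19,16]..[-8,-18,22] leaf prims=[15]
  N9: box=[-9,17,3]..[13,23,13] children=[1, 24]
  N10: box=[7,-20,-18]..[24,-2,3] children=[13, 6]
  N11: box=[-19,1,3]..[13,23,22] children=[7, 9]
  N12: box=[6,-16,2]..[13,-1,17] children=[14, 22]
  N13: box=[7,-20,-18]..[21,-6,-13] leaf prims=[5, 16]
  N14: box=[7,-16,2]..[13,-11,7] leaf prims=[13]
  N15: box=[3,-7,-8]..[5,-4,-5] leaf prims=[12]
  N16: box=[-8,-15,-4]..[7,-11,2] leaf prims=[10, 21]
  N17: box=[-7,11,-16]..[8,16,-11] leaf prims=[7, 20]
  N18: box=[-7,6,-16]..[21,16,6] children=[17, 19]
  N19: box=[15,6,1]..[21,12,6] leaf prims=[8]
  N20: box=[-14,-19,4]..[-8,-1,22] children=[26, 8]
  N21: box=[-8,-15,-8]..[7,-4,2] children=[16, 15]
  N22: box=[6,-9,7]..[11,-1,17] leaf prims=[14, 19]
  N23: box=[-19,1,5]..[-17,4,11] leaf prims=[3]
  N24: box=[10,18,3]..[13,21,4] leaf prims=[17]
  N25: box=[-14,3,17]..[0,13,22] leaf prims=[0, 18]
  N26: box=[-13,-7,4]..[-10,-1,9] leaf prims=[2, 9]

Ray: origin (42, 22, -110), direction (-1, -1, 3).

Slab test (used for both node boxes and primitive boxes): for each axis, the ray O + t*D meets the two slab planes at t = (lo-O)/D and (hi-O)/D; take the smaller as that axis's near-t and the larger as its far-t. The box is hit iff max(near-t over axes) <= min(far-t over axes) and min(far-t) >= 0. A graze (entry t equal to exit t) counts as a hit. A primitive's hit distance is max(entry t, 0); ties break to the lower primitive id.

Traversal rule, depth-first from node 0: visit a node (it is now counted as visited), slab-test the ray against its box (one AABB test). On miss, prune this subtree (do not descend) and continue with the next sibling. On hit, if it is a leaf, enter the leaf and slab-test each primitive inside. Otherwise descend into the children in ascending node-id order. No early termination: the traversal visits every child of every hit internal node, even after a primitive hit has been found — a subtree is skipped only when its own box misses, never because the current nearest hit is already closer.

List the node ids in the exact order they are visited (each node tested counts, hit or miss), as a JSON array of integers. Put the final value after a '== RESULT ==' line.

Traverse from the root:
N0 x:[18,61] y:[-1,42] z:[92/3,44] -> hit [92/3,42], descend [2, 3]
  N2 x:[29,61] y:[-1,41] z:[112/3,44] -> hit [112/3,41], descend [5, 11]
    N5 x:[29,56] y:[23,41] z:[112/3,44] -> hit [112/3,41], descend [12, 20]
      N12 x:[29,36] y:[23,38] z:[112/3,127/3] -> miss, prune
      N20 x:[50,56] y:[23,41] z:[38,44] -> miss, prune
    N11 x:[29,61] y:[-1,21] z:[113/3,44] -> miss, prune
  N3 x:[18,50] y:[6,42] z:[92/3,116/3] -> hit [92/3,116/3], descend [4, 18]
    N4 x:[18,50] y:[24,42] z:[92/3,113/3] -> hit [92/3,113/3], descend [10, 21]
      N10 x:[18,35] y:[24,42] z:[92/3,113/3] -> hit [92/3,35], descend [6, 13]
        N6 x:[18,25] y:[24,41] z:[36,113/3] -> miss, prune
        N13 x:[21,35] y:[28,42] z:[92/3,97/3] -> hit [92/3,97/3] leaf, test {P5(miss), P16(miss)}
      N21 x:[35,50] y:[26,37] z:[34,112/3] -> hit [35,37], descend [15, 16]
        N15 x:[37,39] y:[26,29] z:[34,35] -> miss, prune
        N16 x:[35,50] y:[33,37] z:[106/3,112/3] -> hit [106/3,37] leaf, test {P10@t=37, P21(miss)}
    N18 x:[21,49] y:[6,16] z:[94/3,116/3] -> miss, prune

order=[0, 2, 5, 12, 20, 11, 3, 4, 10, 6, 13, 21, 15, 16, 18]  |boxes|=15  |leaves|=2  hit=P10

== RESULT ==
[0, 2, 5, 12, 20, 11, 3, 4, 10, 6, 13, 21, 15, 16, 18]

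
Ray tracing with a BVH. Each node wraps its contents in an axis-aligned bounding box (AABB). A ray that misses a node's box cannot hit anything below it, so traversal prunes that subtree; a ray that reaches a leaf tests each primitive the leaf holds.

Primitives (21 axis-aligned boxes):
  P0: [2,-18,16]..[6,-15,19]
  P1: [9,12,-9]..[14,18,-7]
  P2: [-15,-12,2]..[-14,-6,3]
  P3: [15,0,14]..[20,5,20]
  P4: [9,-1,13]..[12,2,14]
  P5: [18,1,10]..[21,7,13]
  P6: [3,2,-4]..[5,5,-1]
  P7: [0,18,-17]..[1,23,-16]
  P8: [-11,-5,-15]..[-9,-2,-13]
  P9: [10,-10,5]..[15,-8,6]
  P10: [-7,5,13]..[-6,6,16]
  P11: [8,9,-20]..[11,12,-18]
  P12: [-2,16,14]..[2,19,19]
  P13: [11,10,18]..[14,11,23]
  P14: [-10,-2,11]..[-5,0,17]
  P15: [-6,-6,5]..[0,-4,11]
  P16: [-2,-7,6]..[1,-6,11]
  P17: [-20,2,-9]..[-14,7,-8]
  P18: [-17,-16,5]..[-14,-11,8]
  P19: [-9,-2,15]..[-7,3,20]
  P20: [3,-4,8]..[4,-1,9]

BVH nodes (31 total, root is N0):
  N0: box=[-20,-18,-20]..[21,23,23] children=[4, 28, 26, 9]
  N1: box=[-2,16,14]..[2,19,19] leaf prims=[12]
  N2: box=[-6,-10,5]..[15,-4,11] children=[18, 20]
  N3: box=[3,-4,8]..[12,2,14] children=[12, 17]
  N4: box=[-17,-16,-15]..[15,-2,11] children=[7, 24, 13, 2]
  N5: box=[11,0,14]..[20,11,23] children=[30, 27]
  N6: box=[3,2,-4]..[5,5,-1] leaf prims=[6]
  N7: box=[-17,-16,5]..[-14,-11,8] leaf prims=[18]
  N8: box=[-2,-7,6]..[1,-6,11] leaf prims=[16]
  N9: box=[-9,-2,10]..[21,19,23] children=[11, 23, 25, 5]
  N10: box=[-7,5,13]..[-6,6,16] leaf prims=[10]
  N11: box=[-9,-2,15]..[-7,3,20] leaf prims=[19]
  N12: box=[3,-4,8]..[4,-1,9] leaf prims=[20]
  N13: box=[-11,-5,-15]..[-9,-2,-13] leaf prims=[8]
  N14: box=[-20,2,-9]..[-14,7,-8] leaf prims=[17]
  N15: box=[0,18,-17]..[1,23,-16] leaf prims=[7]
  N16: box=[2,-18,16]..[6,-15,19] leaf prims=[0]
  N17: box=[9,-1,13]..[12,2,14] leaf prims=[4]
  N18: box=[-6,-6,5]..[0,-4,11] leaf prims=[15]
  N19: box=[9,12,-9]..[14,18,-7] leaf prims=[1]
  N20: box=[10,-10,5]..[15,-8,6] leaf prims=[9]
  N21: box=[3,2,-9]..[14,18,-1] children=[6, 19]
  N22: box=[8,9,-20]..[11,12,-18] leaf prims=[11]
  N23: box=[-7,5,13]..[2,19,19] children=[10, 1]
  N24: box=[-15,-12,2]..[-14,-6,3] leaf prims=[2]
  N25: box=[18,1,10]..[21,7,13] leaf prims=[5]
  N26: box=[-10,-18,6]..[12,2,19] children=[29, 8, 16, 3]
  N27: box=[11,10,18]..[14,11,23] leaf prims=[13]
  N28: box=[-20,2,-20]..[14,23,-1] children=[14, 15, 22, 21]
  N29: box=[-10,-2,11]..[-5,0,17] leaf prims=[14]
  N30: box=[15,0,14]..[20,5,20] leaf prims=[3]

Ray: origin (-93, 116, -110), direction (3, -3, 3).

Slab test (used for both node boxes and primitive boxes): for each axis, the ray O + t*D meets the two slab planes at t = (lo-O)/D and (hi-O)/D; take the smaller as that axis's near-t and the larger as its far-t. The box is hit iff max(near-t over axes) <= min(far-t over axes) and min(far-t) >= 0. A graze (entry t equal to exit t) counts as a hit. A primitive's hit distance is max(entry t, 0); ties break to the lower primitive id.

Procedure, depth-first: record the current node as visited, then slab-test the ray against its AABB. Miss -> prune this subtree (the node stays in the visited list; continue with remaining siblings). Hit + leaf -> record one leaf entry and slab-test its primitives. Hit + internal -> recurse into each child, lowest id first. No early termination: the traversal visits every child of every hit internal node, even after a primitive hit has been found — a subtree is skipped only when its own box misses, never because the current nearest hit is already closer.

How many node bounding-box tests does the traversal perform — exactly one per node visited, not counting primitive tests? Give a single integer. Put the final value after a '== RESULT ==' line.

Trace the traversal:
N0 x:[73/3,38] y:[31,134/3] z:[30,133/3] -> hit [31,38], descend [4, 9, 26, 28]
  N4 x:[76/3,36] y:[118/3,44] z:[95/3,121/3] -> miss, prune
  N9 x:[28,38] y:[97/3,118/3] z:[40,133/3] -> miss, prune
  N26 x:[83/3,35] y:[38,134/3] z:[116/3,43] -> miss, prune
  N28 x:[73/3,107/3] y:[31,38] z:[30,109/3] -> hit [31,107/3], descend [14, 15, 21, 22]
    N14 x:[73/3,79/3] y:[109/3,38] z:[101/3,34] -> miss, prune
    N15 x:[31,94/3] y:[31,98/3] z:[31,94/3] -> hit [31,94/3] leaf, test {P7@t=31}
    N21 x:[32,107/3] y:[98/3,38] z:[101/3,109/3] -> hit [101/3,107/3], descend [6, 19]
      N6 x:[32,98/3] y:[37,38] z:[106/3,109/3] -> miss, prune
      N19 x:[34,107/3] y:[98/3,104/3] z:[101/3,103/3] -> hit [34,103/3] leaf, test {P1@t=34}
    N22 x:[101/3,104/3] y:[104/3,107/3] z:[30,92/3] -> miss, prune

Visited [0, 4, 9, 26, 28, 14, 15, 21, 6, 19, 22]. Tests: 11 box, 2 leaf. Nearest: P7.

== RESULT ==
11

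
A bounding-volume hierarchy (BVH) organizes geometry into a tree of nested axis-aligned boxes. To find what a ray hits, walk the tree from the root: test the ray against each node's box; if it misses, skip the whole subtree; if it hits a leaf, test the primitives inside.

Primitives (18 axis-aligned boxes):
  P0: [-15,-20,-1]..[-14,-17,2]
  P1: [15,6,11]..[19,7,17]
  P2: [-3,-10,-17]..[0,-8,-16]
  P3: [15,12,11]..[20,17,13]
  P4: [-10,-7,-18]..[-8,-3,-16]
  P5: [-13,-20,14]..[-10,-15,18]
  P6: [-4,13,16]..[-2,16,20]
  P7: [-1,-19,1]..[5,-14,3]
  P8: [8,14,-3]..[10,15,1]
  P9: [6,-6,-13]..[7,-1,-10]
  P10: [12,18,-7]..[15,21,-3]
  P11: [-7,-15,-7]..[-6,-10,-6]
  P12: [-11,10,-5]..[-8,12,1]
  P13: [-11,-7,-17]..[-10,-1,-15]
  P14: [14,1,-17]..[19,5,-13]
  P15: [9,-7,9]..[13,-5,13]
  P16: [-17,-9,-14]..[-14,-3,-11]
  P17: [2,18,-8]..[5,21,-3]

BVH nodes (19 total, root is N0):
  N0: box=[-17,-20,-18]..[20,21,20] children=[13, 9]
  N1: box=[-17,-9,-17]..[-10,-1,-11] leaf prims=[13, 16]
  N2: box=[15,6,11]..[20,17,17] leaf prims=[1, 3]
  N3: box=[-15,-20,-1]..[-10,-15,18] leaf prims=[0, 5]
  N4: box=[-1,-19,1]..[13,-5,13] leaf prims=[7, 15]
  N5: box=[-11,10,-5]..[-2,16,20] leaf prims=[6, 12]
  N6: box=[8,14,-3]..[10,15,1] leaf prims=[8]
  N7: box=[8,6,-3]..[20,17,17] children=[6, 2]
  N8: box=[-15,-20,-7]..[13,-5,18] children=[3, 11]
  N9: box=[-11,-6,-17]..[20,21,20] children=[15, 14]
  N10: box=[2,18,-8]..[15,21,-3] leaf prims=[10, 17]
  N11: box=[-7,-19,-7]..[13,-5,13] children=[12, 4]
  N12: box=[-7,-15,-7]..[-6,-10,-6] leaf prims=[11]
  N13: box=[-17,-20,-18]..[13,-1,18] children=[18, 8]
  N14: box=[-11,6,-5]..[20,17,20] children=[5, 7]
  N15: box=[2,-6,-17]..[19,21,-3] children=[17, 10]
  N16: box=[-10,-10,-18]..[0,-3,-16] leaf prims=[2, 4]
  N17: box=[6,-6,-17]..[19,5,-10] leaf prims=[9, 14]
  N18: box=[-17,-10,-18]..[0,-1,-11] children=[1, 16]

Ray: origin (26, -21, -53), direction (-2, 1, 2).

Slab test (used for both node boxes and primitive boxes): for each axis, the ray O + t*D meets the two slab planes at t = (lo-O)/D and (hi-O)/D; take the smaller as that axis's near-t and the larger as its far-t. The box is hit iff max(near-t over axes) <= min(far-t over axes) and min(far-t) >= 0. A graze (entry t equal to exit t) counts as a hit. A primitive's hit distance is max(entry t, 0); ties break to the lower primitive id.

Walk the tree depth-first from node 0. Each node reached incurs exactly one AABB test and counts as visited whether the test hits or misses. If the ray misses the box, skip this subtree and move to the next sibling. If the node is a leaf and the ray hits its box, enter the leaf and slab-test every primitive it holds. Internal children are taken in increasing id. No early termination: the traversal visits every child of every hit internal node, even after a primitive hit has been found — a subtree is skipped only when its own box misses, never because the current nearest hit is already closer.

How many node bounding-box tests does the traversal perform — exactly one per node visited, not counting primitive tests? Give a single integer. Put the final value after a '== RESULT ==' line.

Trace the traversal:
N0 x:[3,43/2] y:[1,42] z:[35/2,73/2] -> hit [35/2,43/2], descend [9, 13]
  N9 x:[3,37/2] y:[15,42] z:[18,73/2] -> hit [18,37/2], descend [14, 15]
    N14 x:[3,37/2] y:[27,38] z:[24,73/2] -> miss, prune
    N15 x:[7/2,12] y:[15,42] z:[18,25] -> miss, prune
  N13 x:[13/2,43/2] y:[1,20] z:[35/2,71/2] -> hit [35/2,20], descend [8, 18]
    N8 x:[13/2,41/2] y:[1,16] z:[23,71/2] -> miss, prune
    N18 x:[13,43/2] y:[11,20] z:[35/2,21] -> hit [35/2,20], descend [1, 16]
      N1 x:[18,43/2] y:[12,20] z:[18,21] -> hit [18,20] leaf, test {P13@t=18, P16(miss)}
      N16 x:[13,18] y:[11,18] z:[35/2,37/2] -> hit [35/2,18] leaf, test {P2(miss), P4@t=35/2}

Summary -> nodes [0, 9, 14, 15, 13, 8, 18, 1, 16]; box-tests=9; leaf-entries=2; first=P4

== RESULT ==
9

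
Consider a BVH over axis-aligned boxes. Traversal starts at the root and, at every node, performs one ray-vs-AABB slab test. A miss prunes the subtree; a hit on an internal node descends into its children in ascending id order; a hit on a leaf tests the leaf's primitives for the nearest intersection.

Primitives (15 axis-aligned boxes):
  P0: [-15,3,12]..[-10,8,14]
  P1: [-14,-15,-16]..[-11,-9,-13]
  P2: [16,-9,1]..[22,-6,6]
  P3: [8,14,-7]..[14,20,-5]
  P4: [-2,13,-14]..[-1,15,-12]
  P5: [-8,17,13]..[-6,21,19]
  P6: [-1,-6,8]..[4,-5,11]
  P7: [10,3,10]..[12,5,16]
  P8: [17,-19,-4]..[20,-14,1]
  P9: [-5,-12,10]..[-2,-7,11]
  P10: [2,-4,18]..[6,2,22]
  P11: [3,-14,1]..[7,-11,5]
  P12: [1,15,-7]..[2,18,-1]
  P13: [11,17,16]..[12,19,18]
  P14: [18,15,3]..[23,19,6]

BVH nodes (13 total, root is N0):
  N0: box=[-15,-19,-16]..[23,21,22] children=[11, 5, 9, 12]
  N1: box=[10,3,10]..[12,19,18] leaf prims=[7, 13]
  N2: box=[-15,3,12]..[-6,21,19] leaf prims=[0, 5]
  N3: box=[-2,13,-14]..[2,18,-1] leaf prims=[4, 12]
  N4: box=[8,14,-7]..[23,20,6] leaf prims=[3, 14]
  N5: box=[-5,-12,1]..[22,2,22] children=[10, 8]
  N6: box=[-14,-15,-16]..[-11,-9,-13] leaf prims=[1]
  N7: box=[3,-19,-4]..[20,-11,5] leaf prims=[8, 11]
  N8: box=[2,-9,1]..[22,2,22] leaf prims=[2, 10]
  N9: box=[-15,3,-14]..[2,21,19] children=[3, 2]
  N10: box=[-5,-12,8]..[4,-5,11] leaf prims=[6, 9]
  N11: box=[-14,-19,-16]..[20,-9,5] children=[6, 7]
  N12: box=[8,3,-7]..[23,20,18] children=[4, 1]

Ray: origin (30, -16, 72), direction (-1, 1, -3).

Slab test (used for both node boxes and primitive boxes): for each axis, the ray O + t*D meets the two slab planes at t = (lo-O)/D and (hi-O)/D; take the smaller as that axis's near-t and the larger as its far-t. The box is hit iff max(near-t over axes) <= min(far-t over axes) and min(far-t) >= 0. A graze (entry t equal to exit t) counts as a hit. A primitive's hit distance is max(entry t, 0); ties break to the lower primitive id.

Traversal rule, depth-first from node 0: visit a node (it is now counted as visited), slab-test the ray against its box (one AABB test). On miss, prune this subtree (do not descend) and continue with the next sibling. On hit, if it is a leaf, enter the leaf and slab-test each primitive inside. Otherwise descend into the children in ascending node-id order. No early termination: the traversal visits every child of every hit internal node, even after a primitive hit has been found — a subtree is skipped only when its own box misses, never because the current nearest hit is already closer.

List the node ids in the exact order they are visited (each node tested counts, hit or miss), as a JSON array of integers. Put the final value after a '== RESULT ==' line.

Trace the traversal:
N0 x:[7,45] y:[-3,37] z:[50/3,88/3] -> hit [50/3,88/3], descend [5, 9, 11, 12]
  N5 x:[8,35] y:[4,18] z:[50/3,71/3] -> hit [50/3,18], descend [8, 10]
    N8 x:[8,28] y:[7,18] z:[50/3,71/3] -> hit [50/3,18] leaf, test {P2(miss), P10(miss)}
    N10 x:[26,35] y:[4,11] z:[61/3,64/3] -> miss, prune
  N9 x:[28,45] y:[19,37] z:[53/3,86/3] -> hit [28,86/3], descend [2, 3]
    N2 x:[36,45] y:[19,37] z:[53/3,20] -> miss, prune
    N3 x:[28,32] y:[29,34] z:[73/3,86/3] -> miss, prune
  N11 x:[10,44] y:[-3,7] z:[67/3,88/3] -> miss, prune
  N12 x:[7,22] y:[19,36] z:[18,79/3] -> hit [19,22], descend [1, 4]
    N1 x:[18,20] y:[19,35] z:[18,62/3] -> hit [19,20] leaf, test {P7@t=19, P13(miss)}
    N4 x:[7,22] y:[30,36] z:[22,79/3] -> miss, prune

11 AABB tests over nodes [0, 5, 8, 10, 9, 2, 3, 11, 12, 1, 4]; 2 leaves entered; closest P7.

== RESULT ==
[0, 5, 8, 10, 9, 2, 3, 11, 12, 1, 4]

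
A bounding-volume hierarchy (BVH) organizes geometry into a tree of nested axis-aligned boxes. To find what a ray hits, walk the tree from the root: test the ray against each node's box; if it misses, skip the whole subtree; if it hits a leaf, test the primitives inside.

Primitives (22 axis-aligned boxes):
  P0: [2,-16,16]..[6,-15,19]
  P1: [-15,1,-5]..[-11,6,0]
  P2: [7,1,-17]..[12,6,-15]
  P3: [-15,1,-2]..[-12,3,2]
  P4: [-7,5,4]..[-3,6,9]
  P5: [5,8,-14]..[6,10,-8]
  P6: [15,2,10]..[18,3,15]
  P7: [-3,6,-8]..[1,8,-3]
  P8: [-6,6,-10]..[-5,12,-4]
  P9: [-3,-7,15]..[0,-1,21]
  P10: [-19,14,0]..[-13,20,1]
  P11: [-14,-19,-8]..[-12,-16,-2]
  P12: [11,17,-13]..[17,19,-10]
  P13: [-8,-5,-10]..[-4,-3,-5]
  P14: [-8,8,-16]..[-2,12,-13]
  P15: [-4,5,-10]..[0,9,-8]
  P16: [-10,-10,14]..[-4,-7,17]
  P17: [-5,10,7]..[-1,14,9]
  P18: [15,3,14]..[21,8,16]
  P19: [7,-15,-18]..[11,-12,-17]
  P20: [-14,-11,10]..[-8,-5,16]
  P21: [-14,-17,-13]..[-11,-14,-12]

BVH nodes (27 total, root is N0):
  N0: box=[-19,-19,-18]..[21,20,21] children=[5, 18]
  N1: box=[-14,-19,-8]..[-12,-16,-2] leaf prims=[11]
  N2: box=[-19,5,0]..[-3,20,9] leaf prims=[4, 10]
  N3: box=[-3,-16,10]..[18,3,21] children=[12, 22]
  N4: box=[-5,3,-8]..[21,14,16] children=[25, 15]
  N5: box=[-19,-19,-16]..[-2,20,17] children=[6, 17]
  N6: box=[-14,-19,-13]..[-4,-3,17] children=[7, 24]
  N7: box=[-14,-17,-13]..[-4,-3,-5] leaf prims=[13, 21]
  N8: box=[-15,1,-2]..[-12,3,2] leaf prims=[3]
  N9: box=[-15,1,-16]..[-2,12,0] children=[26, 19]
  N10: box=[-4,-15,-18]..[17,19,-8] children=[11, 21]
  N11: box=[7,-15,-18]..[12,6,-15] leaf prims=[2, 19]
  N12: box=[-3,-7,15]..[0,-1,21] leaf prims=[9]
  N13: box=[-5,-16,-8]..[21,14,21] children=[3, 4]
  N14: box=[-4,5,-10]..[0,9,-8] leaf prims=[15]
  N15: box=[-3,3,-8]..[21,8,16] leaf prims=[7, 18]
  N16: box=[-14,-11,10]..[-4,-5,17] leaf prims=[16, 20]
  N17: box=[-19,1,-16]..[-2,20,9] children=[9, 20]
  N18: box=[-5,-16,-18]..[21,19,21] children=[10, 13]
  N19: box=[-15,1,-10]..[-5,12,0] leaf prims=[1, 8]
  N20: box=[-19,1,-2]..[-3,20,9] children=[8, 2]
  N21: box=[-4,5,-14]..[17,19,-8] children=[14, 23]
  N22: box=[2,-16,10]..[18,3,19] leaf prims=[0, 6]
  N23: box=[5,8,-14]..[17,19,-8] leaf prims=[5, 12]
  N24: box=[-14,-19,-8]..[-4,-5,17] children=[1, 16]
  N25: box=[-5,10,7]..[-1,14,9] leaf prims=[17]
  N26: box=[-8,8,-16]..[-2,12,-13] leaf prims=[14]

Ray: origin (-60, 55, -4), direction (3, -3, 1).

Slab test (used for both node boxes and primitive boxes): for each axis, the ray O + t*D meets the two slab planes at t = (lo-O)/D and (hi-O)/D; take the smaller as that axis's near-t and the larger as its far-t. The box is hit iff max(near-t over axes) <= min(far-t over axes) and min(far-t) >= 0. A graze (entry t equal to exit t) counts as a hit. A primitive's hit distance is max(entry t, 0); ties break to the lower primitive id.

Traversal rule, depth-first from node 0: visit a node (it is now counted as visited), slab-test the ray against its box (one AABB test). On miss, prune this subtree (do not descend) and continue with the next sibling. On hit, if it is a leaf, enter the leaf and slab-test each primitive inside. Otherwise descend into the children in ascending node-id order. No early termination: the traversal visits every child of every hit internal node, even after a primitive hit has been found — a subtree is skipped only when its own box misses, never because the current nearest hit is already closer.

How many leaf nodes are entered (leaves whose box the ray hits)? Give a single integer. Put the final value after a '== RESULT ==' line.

Trace the traversal:
N0 x:[41/3,27] y:[35/3,74/3] z:[-14,25] -> hit [41/3,74/3], descend [5, 18]
  N5 x:[41/3,58/3] y:[35/3,74/3] z:[-12,21] -> hit [41/3,58/3], descend [6, 17]
    N6 x:[46/3,56/3] y:[58/3,74/3] z:[-9,21] -> miss, prune
    N17 x:[41/3,58/3] y:[35/3,18] z:[-12,13] -> miss, prune
  N18 x:[55/3,27] y:[12,71/3] z:[-14,25] -> hit [55/3,71/3], descend [10, 13]
    N10 x:[56/3,77/3] y:[12,70/3] z:[-14,-4] -> miss, prune
    N13 x:[55/3,27] y:[41/3,71/3] z:[-4,25] -> hit [55/3,71/3], descend [3, 4]
      N3 x:[19,26] y:[52/3,71/3] z:[14,25] -> hit [19,71/3], descend [12, 22]
        N12 x:[19,20] y:[56/3,62/3] z:[19,25] -> hit [19,20] leaf, test {P9@t=19}
        N22 x:[62/3,26] y:[52/3,71/3] z:[14,23] -> hit [62/3,23] leaf, test {P0(miss), P6(miss)}
      N4 x:[55/3,27] y:[41/3,52/3] z:[-4,20] -> miss, prune

Visited [0, 5, 6, 17, 18, 10, 13, 3, 12, 22, 4]. Tests: 11 box, 2 leaf. Nearest: P9.

== RESULT ==
2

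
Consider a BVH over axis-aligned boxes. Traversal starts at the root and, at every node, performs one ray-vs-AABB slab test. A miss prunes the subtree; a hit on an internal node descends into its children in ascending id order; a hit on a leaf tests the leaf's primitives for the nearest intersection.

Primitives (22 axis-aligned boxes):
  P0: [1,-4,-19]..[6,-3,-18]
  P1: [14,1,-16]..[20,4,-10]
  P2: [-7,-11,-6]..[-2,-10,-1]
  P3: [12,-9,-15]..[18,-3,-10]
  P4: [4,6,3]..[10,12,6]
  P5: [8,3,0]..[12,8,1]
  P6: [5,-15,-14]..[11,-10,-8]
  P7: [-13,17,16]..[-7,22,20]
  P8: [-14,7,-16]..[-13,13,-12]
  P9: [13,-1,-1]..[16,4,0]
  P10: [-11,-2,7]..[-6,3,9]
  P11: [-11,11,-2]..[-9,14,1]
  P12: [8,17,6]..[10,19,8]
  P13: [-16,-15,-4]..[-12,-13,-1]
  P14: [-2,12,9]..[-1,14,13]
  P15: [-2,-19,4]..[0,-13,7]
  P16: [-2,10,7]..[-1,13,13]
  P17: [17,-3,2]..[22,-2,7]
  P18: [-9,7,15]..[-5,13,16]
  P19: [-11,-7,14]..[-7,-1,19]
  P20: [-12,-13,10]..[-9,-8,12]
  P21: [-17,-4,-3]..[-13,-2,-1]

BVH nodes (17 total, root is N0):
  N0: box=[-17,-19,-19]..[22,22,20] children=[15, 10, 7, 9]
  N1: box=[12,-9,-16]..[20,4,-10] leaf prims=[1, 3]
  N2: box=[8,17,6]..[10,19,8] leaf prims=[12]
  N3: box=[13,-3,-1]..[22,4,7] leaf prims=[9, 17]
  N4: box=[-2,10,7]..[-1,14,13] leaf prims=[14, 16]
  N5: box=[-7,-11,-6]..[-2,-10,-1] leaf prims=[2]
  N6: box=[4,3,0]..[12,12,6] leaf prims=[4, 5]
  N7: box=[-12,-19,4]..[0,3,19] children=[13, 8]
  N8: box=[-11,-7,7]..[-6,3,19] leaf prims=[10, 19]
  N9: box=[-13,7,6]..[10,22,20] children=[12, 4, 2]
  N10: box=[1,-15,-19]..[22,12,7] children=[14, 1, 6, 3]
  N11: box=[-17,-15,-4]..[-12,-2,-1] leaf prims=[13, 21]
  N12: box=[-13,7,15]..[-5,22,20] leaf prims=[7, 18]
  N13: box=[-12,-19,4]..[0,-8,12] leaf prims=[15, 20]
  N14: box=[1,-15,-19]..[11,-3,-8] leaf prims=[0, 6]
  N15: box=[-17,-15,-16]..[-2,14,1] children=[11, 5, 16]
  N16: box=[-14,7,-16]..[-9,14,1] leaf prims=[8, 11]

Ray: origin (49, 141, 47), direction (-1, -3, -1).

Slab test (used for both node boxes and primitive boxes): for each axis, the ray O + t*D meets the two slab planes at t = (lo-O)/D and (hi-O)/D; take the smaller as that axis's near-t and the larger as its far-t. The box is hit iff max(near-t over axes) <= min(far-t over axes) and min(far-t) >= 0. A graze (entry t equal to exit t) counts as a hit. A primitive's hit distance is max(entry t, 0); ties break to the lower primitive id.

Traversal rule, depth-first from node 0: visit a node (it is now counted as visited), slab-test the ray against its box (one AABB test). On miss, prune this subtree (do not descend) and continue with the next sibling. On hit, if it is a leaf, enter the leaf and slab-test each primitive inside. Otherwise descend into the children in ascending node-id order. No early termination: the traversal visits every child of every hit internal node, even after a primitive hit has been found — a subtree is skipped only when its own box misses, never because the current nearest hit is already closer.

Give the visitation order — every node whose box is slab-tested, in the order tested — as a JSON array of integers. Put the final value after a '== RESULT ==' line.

Walk:
N0 x:[27,66] y:[119/3,160/3] z:[27,66] -> hit [119/3,160/3], descend [7, 9, 10, 15]
  N7 x:[49,61] y:[46,160/3] z:[28,43] -> miss, prune
  N9 x:[39,62] y:[119/3,134/3] z:[27,41] -> hit [119/3,41], descend [2, 4, 12]
    N2 x:[39,41] y:[122/3,124/3] z:[39,41] -> hit [122/3,41] leaf, test {P12@t=122/3}
    N4 x:[50,51] y:[127/3,131/3] z:[34,40] -> miss, prune
    N12 x:[54,62] y:[119/3,134/3] z:[27,32] -> miss, prune
  N10 x:[27,48] y:[43,52] z:[40,66] -> hit [43,48], descend [1, 3, 6, 14]
    N1 x:[29,37] y:[137/3,50] z:[57,63] -> miss, prune
    N3 x:[27,36] y:[137/3,48] z:[40,48] -> miss, prune
    N6 x:[37,45] y:[43,46] z:[41,47] -> hit [43,45] leaf, test {P4@t=43, P5(miss)}
    N14 x:[38,48] y:[48,52] z:[55,66] -> miss, prune
  N15 x:[51,66] y:[127/3,52] z:[46,63] -> hit [51,52], descend [5, 11, 16]
    N5 x:[51,56] y:[151/3,152/3] z:[48,53] -> miss, prune
    N11 x:[61,66] y:[143/3,52] z:[48,51] -> miss, prune
    N16 x:[58,63] y:[127/3,134/3] z:[46,63] -> miss, prune

15 AABB tests over nodes [0, 7, 9, 2, 4, 12, 10, 1, 3, 6, 14, 15, 5, 11, 16]; 2 leaves entered; closest P12.

== RESULT ==
[0, 7, 9, 2, 4, 12, 10, 1, 3, 6, 14, 15, 5, 11, 16]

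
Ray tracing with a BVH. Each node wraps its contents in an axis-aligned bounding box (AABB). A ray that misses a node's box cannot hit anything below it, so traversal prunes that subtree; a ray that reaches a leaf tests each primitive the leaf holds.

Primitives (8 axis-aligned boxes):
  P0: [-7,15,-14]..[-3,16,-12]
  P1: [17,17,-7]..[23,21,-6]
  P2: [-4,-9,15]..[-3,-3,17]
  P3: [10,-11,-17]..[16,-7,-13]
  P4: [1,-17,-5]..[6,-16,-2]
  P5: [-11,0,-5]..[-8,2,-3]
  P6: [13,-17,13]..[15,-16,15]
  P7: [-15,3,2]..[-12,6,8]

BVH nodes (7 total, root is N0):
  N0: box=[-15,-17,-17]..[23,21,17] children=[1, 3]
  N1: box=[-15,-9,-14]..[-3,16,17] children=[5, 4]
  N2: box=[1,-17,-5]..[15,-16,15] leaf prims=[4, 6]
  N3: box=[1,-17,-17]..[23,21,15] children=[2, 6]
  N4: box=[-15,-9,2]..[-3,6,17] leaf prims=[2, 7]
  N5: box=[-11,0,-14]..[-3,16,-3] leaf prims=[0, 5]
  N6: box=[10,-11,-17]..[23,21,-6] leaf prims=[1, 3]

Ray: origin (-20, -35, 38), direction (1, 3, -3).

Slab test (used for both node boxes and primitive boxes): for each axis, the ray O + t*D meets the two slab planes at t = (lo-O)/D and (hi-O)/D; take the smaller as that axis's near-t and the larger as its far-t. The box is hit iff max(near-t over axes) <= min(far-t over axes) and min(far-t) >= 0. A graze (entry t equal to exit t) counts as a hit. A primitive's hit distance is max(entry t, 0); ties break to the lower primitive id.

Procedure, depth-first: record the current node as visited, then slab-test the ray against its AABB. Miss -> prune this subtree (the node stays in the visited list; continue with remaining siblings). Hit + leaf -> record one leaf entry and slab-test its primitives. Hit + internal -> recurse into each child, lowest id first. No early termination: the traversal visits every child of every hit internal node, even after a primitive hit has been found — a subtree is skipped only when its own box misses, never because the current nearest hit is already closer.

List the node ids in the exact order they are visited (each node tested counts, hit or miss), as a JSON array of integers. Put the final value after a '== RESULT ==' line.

Trace the traversal:
N0 x:[5,43] y:[6,56/3] z:[7,55/3] -> hit [7,55/3], descend [1, 3]
  N1 x:[5,17] y:[26/3,17] z:[7,52/3] -> hit [26/3,17], descend [4, 5]
    N4 x:[5,17] y:[26/3,41/3] z:[7,12] -> hit [26/3,12] leaf, test {P2(miss), P7(miss)}
    N5 x:[9,17] y:[35/3,17] z:[41/3,52/3] -> hit [41/3,17] leaf, test {P0@t=50/3, P5(miss)}
  N3 x:[21,43] y:[6,56/3] z:[23/3,55/3] -> miss, prune

Summary -> nodes [0, 1, 4, 5, 3]; box-tests=5; leaf-entries=2; first=P0

== RESULT ==
[0, 1, 4, 5, 3]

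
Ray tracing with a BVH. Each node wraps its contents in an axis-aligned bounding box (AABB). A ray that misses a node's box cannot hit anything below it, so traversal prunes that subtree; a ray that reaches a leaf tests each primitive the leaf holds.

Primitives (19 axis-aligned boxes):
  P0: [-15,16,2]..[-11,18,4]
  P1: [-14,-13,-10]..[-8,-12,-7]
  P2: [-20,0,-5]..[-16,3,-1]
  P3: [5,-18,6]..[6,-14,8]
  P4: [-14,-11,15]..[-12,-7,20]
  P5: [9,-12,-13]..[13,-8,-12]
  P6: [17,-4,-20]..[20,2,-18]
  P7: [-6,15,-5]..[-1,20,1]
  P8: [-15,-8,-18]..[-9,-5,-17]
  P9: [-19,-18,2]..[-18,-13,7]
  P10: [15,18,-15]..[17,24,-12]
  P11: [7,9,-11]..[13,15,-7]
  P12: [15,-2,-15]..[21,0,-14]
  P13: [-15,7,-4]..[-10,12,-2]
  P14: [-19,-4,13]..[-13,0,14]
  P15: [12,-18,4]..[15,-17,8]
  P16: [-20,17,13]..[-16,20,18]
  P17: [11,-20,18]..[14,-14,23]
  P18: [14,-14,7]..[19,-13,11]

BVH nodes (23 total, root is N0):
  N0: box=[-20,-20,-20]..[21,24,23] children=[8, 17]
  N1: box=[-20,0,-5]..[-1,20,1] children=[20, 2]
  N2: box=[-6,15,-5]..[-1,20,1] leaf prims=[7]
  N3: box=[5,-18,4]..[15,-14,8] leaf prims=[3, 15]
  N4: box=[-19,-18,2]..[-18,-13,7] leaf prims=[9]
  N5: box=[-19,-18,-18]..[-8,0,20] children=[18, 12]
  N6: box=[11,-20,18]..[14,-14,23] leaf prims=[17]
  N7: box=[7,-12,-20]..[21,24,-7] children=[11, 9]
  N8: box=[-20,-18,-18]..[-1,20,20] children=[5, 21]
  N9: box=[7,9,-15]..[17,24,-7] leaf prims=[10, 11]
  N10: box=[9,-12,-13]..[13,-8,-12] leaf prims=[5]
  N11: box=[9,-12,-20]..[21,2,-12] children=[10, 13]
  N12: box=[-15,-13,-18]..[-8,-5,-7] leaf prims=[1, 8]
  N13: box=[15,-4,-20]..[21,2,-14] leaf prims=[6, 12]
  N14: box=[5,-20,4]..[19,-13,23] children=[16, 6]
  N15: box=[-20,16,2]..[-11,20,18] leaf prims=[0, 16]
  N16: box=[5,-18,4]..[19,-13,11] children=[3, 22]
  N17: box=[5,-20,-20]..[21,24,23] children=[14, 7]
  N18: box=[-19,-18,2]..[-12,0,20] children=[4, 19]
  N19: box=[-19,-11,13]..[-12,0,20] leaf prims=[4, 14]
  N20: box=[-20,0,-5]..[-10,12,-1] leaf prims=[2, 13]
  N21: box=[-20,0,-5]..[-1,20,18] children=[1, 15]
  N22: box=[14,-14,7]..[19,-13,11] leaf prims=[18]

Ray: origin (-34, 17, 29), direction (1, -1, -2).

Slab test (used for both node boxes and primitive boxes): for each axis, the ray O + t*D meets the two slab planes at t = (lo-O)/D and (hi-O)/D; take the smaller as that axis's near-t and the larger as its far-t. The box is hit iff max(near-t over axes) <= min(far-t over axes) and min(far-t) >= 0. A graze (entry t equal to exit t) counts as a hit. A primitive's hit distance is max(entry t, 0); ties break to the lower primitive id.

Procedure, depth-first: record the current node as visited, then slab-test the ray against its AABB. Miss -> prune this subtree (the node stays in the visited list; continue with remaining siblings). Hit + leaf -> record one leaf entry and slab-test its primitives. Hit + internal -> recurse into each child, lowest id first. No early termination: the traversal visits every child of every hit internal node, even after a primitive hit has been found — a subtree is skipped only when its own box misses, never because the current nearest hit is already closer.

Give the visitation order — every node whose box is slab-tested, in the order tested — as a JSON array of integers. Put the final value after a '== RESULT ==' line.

Walk:
N0 x:[14,55] y:[-7,37] z:[3,49/2] -> hit [14,49/2], descend [8, 17]
  N8 x:[14,33] y:[-3,35] z:[9/2,47/2] -> hit [14,47/2], descend [5, 21]
    N5 x:[15,26] y:[17,35] z:[9/2,47/2] -> hit [17,47/2], descend [12, 18]
      N12 x:[19,26] y:[22,30] z:[18,47/2] -> hit [22,47/2] leaf, test {P1(miss), P8@t=23}
      N18 x:[15,22] y:[17,35] z:[9/2,27/2] -> miss, prune
    N21 x:[14,33] y:[-3,17] z:[11/2,17] -> hit [14,17], descend [1, 15]
      N1 x:[14,33] y:[-3,17] z:[14,17] -> hit [14,17], descend [2, 20]
        N2 x:[28,33] y:[-3,2] z:[14,17] -> miss, prune
        N20 x:[14,24] y:[5,17] z:[15,17] -> hit [15,17] leaf, test {P2@t=15, P13(miss)}
      N15 x:[14,23] y:[-3,1] z:[11/2,27/2] -> miss, prune
  N17 x:[39,55] y:[-7,37] z:[3,49/2] -> miss, prune

Summary -> nodes [0, 8, 5, 12, 18, 21, 1, 2, 20, 15, 17]; box-tests=11; leaf-entries=2; first=P2

== RESULT ==
[0, 8, 5, 12, 18, 21, 1, 2, 20, 15, 17]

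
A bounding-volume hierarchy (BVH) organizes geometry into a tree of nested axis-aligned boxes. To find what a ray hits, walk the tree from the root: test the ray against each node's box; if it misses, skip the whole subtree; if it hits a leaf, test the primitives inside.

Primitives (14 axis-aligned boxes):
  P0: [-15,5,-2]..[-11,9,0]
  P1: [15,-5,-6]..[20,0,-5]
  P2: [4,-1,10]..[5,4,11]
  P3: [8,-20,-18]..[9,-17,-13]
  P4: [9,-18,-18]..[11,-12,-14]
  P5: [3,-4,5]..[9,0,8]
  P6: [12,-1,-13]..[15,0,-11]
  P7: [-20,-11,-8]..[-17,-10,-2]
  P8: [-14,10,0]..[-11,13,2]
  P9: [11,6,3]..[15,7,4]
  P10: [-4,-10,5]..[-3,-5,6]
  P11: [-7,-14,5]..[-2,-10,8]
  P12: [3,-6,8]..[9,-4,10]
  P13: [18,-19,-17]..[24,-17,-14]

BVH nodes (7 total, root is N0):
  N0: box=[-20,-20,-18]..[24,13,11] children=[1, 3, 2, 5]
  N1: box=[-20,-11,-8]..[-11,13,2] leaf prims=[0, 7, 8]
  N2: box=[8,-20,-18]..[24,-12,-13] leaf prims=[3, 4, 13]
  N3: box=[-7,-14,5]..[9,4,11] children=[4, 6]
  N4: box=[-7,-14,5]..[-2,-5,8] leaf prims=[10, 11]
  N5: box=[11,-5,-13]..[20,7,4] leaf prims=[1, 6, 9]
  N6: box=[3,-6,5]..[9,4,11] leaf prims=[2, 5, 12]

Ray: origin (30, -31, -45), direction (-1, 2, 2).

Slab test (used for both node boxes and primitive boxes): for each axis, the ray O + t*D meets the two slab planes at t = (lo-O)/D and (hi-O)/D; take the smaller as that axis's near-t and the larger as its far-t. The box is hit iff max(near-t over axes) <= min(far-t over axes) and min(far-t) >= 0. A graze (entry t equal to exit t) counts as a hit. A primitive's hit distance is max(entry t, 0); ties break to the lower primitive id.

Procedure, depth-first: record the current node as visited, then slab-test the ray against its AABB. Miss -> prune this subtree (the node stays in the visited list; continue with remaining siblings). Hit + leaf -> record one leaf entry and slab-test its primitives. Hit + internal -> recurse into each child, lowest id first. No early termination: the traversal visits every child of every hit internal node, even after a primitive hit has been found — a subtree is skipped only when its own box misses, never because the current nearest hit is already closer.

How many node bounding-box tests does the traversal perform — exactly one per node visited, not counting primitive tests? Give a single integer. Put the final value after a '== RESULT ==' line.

Trace the traversal:
N0 x:[6,50] y:[11/2,22] z:[27/2,28] -> hit [27/2,22], descend [1, 2, 3, 5]
  N1 x:[41,50] y:[10,22] z:[37/2,47/2] -> miss, prune
  N2 x:[6,22] y:[11/2,19/2] z:[27/2,16] -> miss, prune
  N3 x:[21,37] y:[17/2,35/2] z:[25,28] -> miss, prune
  N5 x:[10,19] y:[13,19] z:[16,49/2] -> hit [16,19] leaf, test {P1(miss), P6(miss), P9(miss)}

order=[0, 1, 2, 3, 5]  |boxes|=5  |leaves|=1  hit=miss

== RESULT ==
5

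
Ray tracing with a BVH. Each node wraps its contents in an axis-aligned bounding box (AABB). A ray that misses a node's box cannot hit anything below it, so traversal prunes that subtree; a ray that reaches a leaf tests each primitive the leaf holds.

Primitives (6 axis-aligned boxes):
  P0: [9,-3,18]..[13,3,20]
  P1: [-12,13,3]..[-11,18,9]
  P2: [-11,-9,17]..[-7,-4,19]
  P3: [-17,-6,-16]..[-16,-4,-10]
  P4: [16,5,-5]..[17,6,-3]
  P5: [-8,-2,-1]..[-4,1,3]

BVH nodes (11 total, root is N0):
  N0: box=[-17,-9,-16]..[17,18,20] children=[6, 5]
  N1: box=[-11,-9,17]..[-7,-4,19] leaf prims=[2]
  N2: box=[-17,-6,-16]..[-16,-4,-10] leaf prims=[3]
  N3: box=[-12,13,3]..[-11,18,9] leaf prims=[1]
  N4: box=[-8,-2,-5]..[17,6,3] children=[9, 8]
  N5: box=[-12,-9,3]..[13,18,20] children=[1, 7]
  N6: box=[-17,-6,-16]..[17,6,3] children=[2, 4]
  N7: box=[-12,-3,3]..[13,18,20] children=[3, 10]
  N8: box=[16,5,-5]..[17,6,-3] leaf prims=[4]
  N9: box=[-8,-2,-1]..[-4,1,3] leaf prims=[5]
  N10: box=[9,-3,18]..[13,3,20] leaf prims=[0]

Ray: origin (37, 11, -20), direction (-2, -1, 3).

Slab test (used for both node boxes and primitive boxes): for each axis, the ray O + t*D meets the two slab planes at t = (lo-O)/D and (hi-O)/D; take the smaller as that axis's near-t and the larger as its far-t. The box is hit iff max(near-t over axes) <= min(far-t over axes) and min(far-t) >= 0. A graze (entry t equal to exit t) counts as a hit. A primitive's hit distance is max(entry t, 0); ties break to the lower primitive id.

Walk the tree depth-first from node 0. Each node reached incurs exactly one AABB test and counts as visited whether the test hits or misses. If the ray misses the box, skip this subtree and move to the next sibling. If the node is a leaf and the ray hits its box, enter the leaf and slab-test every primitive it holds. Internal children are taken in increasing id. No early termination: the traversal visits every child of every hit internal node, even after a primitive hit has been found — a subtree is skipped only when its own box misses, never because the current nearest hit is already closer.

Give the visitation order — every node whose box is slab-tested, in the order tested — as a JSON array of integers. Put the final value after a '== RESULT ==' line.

Traverse from the root:
N0 x:[10,27] y:[-7,20] z:[4/3,40/3] -> hit [10,40/3], descend [5, 6]
  N5 x:[12,49/2] y:[-7,20] z:[23/3,40/3] -> hit [12,40/3], descend [1, 7]
    N1 x:[22,24] y:[15,20] z:[37/3,13] -> miss, prune
    N7 x:[12,49/2] y:[-7,14] z:[23/3,40/3] -> hit [12,40/3], descend [3, 10]
      N3 x:[24,49/2] y:[-7,-2] z:[23/3,29/3] -> miss, prune
      N10 x:[12,14] y:[8,14] z:[38/3,40/3] -> hit [38/3,40/3] leaf, test {P0@t=38/3}
  N6 x:[10,27] y:[5,17] z:[4/3,23/3] -> miss, prune

order=[0, 5, 1, 7, 3, 10, 6]  |boxes|=7  |leaves|=1  hit=P0

== RESULT ==
[0, 5, 1, 7, 3, 10, 6]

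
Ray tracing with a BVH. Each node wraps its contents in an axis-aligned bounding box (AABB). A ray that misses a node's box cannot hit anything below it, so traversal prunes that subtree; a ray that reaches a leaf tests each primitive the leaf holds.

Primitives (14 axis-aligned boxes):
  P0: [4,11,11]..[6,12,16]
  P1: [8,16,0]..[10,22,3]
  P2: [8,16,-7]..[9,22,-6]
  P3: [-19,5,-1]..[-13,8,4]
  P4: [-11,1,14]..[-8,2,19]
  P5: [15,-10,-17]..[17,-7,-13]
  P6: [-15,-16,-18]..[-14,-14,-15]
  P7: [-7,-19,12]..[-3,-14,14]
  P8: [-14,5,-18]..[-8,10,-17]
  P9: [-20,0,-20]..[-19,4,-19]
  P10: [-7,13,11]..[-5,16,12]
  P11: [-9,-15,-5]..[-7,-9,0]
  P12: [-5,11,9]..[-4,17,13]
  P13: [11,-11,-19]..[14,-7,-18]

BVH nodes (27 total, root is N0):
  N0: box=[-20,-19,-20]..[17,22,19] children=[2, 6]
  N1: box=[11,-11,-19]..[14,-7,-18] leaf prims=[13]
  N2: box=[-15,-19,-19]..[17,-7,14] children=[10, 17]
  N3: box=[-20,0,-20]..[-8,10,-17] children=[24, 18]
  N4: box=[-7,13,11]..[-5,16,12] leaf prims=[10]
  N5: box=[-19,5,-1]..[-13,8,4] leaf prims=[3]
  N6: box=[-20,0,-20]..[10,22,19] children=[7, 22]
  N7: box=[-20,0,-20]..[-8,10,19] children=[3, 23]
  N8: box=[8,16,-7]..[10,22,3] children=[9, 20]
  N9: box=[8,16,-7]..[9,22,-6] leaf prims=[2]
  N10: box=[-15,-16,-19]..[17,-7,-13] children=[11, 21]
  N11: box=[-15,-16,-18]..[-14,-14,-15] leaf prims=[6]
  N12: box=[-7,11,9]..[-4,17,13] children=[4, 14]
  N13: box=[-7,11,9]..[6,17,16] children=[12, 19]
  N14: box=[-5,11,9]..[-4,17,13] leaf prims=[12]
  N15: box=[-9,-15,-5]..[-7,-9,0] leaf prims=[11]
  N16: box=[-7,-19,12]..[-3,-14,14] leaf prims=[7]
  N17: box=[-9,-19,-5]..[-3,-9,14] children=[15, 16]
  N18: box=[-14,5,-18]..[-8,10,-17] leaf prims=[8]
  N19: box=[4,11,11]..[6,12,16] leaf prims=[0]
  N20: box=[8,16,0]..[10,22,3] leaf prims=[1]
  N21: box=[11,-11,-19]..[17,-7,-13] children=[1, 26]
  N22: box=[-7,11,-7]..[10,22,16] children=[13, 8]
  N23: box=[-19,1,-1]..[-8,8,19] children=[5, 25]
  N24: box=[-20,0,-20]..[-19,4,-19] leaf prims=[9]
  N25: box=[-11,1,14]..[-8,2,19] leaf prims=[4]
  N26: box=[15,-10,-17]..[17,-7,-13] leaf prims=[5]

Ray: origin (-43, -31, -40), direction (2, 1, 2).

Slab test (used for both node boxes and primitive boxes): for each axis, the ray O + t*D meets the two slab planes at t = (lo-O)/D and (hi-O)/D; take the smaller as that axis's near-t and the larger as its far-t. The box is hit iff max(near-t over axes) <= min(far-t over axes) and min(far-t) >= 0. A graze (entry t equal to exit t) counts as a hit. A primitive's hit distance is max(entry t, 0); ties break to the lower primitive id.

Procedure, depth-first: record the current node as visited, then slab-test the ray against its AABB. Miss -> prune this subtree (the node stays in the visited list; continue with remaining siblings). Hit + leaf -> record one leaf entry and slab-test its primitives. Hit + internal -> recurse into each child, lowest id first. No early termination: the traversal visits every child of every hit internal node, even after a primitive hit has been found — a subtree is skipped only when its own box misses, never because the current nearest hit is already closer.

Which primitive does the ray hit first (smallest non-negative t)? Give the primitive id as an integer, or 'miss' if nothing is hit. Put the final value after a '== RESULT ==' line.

Traverse from the root:
N0 x:[23/2,30] y:[12,53] z:[10,59/2] -> hit [12,59/2], descend [2, 6]
  N2 x:[14,30] y:[12,24] z:[21/2,27] -> hit [14,24], descend [10, 17]
    N10 x:[14,30] y:[15,24] z:[21/2,27/2] -> miss, prune
    N17 x:[17,20] y:[12,22] z:[35/2,27] -> hit [35/2,20], descend [15, 16]
      N15 x:[17,18] y:[16,22] z:[35/2,20] -> hit [35/2,18] leaf, test {P11@t=35/2}
      N16 x:[18,20] y:[12,17] z:[26,27] -> miss, prune
  N6 x:[23/2,53/2] y:[31,53] z:[10,59/2] -> miss, prune

7 AABB tests over nodes [0, 2, 10, 17, 15, 16, 6]; 1 leaf entered; closest P11.

== RESULT ==
11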